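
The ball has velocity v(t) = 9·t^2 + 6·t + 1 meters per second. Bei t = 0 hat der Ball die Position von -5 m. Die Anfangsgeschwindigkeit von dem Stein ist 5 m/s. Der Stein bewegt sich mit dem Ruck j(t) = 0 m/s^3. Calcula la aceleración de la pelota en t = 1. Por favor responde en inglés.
To solve this, we need to take 1 derivative of our velocity equation v(t) = 9·t^2 + 6·t + 1. Differentiating velocity, we get acceleration: a(t) = 18·t + 6. Using a(t) = 18·t + 6 and substituting t = 1, we find a = 24.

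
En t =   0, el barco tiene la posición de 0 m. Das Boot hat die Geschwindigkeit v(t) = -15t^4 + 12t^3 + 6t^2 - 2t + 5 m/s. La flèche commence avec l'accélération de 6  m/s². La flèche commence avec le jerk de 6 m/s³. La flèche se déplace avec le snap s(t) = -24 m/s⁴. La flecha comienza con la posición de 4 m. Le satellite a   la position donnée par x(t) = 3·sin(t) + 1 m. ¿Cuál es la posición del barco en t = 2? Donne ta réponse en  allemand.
Wir müssen die Stammfunktion unserer Gleichung für die Geschwindigkeit v(t) = -15·t^4 + 12·t^3 + 6·t^2 - 2·t + 5 1-mal finden. Das Integral von der Geschwindigkeit, mit x(0) = 0, ergibt die Position: x(t) = -3·t^5 + 3·t^4 + 2·t^3 - t^2 + 5·t. Aus der Gleichung für die Position x(t) = -3·t^5 + 3·t^4 + 2·t^3 - t^2 + 5·t, setzen wir t = 2 ein und erhalten x = -26.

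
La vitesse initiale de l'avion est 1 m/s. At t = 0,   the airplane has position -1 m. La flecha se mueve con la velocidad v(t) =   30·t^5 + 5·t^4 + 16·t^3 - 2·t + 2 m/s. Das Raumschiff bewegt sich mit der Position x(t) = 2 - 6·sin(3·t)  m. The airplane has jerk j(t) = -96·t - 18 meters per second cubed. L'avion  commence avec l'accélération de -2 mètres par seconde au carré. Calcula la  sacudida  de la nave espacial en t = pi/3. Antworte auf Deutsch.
Wir müssen unsere Gleichung für die Position x(t) = 2 - 6·sin(3·t) 3-mal ableiten. Mit d/dt von x(t) finden wir v(t) = -18·cos(3·t). Mit d/dt von v(t) finden wir a(t) = 54·sin(3·t). Die Ableitung von der Beschleunigung ergibt den Ruck: j(t) = 162·cos(3·t). Wir haben den Ruck j(t) = 162·cos(3·t). Durch Einsetzen von t = pi/3: j(pi/3) = -162.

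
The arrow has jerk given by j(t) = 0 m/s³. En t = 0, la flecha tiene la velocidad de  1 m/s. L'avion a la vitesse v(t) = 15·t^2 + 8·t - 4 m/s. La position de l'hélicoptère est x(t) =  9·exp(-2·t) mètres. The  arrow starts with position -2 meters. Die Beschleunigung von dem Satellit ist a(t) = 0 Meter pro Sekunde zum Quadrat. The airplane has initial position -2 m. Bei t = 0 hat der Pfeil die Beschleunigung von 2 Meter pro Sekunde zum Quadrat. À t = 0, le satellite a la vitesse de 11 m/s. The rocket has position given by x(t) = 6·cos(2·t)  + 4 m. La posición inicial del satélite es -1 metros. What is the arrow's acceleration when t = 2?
We must find the integral of our jerk equation j(t) = 0 1 time. The antiderivative of jerk, with a(0) = 2, gives acceleration: a(t) = 2. From the given acceleration equation a(t) = 2, we substitute t = 2 to get a = 2.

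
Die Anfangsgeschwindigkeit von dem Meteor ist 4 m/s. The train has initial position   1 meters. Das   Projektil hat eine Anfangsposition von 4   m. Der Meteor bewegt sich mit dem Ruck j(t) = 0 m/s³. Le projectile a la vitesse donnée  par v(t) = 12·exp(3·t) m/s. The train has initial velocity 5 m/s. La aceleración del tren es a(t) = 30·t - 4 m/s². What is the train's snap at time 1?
We must differentiate our acceleration equation a(t) = 30·t - 4 2 times. The derivative of acceleration gives jerk: j(t) = 30. Taking d/dt of j(t), we find s(t) = 0. Using s(t) = 0 and substituting t = 1, we find s = 0.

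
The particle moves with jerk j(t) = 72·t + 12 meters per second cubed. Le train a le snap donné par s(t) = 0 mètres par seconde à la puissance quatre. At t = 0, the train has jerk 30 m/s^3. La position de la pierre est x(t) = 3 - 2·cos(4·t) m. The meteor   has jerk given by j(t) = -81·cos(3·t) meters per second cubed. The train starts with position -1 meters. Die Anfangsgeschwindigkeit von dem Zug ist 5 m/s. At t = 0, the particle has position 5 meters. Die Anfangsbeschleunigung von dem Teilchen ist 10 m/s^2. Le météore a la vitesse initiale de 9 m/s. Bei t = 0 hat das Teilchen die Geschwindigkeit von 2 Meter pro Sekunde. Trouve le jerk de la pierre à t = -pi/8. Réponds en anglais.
Starting from position x(t) = 3 - 2·cos(4·t), we take 3 derivatives. Taking d/dt of x(t), we find v(t) = 8·sin(4·t). The derivative of velocity gives acceleration: a(t) = 32·cos(4·t). Taking d/dt of a(t), we find j(t) = -128·sin(4·t). We have jerk j(t) = -128·sin(4·t). Substituting t = -pi/8: j(-pi/8) = 128.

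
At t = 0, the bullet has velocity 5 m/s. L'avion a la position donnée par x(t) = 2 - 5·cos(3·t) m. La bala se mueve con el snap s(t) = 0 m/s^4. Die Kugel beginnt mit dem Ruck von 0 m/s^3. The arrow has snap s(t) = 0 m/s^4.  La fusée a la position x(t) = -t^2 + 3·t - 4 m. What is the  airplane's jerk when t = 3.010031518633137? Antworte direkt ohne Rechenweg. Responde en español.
En t = 3.010031518633137, j = -51.9096536969412.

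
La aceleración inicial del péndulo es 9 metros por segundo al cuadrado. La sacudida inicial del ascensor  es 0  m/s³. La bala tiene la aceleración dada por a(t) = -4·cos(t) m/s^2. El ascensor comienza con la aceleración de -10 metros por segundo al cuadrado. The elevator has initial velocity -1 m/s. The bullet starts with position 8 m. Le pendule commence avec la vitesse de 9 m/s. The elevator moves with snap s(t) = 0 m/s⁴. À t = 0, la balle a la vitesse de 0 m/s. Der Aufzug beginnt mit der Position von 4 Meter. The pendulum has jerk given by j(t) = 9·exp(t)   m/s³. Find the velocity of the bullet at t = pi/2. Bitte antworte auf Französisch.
Pour résoudre ceci, nous devons prendre 1 intégrale de notre équation de l'accélération a(t) = -4·cos(t). La primitive de l'accélération est la vitesse. En utilisant v(0) = 0, nous obtenons v(t) = -4·sin(t). Nous avons la vitesse v(t) = -4·sin(t). En substituant t = pi/2: v(pi/2) = -4.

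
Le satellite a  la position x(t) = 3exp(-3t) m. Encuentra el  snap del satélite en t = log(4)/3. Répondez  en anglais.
To solve this, we need to take 4 derivatives of our position equation x(t) = 3·exp(-3·t). Differentiating position, we get velocity: v(t) = -9·exp(-3·t). Taking d/dt of v(t), we find a(t) = 27·exp(-3·t). Differentiating acceleration, we get jerk: j(t) = -81·exp(-3·t). Differentiating jerk, we get snap: s(t) = 243·exp(-3·t). We have snap s(t) = 243·exp(-3·t). Substituting t = log(4)/3: s(log(4)/3) = 243/4.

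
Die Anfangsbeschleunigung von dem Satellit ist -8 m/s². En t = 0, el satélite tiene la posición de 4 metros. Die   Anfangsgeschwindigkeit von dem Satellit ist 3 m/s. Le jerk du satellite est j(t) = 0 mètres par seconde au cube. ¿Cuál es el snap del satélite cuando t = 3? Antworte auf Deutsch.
Wir müssen unsere Gleichung für den Ruck j(t) = 0 1-mal ableiten. Mit d/dt von j(t) finden wir s(t) = 0. Mit s(t) = 0 und Einsetzen von t = 3, finden wir s = 0.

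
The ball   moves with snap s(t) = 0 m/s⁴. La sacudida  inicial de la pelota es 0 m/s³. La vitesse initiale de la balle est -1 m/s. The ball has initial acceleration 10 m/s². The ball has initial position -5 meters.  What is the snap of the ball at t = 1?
We have snap s(t) = 0. Substituting t = 1: s(1) = 0.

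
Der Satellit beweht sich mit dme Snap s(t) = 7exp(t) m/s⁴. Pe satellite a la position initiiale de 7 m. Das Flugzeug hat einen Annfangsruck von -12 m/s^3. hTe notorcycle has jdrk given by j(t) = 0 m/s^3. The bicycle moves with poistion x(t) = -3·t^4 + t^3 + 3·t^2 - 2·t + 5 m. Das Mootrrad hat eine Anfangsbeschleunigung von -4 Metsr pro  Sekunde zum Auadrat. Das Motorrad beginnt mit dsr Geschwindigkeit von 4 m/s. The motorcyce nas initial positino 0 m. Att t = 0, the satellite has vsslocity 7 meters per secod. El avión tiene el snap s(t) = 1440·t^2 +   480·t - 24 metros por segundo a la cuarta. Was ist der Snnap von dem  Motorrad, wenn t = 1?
Ausgehend von dem Ruck j(t) = 0, nehmen wir 1 Ableitung. Die Ableitung von dem Ruck ergibt den Snap: s(t) = 0. Mit s(t) = 0 und Einsetzen von t = 1, finden wir s = 0.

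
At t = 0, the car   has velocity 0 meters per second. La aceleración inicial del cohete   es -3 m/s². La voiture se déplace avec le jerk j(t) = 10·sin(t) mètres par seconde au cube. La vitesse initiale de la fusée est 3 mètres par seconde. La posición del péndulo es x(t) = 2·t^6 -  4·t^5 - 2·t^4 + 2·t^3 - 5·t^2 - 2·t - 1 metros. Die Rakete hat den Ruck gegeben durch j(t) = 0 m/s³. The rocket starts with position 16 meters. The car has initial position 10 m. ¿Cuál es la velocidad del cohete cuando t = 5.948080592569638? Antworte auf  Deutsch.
Ausgehend von dem Ruck j(t) = 0, nehmen wir 2 Stammfunktionen. Das Integral von dem Ruck ist die Beschleunigung. Mit a(0) = -3 erhalten wir a(t) = -3. Die Stammfunktion von der Beschleunigung ist die Geschwindigkeit. Mit v(0) = 3 erhalten wir v(t) = 3 - 3·t. Mit v(t) = 3 - 3·t und Einsetzen von t = 5.948080592569638, finden wir v = -14.8442417777089.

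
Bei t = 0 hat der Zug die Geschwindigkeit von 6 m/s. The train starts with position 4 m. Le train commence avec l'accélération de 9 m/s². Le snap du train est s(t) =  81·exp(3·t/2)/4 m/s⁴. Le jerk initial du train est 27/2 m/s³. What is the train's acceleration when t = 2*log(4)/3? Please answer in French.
En partant du snap s(t) = 81·exp(3·t/2)/4, nous prenons 2 primitives. La primitive du snap est le jerk. En utilisant j(0) = 27/2, nous obtenons j(t) = 27·exp(3·t/2)/2. L'intégrale du jerk est l'accélération. En utilisant a(0) = 9, nous obtenons a(t) = 9·exp(3·t/2). En utilisant a(t) = 9·exp(3·t/2) et en substituant t = 2*log(4)/3, nous trouvons a = 36.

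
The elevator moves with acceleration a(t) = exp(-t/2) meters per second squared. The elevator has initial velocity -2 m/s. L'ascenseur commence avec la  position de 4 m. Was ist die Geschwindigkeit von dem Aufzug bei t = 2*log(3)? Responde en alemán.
Wir müssen die Stammfunktion unserer Gleichung für die Beschleunigung a(t) = exp(-t/2) 1-mal finden. Das Integral von der Beschleunigung, mit v(0) = -2, ergibt die Geschwindigkeit: v(t) = -2·exp(-t/2). Wir haben die Geschwindigkeit v(t) = -2·exp(-t/2). Durch Einsetzen von t = 2*log(3): v(2*log(3)) = -2/3.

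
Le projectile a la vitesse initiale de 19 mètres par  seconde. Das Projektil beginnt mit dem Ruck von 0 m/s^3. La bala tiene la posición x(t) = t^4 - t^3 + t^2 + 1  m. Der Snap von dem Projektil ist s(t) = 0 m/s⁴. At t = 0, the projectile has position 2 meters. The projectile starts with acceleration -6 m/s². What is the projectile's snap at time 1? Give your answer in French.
De l'équation du snap s(t) = 0, nous substituons t = 1 pour obtenir s = 0.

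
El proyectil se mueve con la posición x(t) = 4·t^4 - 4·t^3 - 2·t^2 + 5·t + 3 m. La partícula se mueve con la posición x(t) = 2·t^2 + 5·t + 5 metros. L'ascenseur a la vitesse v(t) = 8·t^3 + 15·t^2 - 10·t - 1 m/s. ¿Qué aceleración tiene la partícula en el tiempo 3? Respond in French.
Pour résoudre ceci, nous devons prendre 2 dérivées de notre équation de la position x(t) = 2·t^2 + 5·t + 5. En prenant d/dt de x(t), nous trouvons v(t) = 4·t + 5. En prenant d/dt de v(t), nous trouvons a(t) = 4. De l'équation de l'accélération a(t) = 4, nous substituons t = 3 pour obtenir a = 4.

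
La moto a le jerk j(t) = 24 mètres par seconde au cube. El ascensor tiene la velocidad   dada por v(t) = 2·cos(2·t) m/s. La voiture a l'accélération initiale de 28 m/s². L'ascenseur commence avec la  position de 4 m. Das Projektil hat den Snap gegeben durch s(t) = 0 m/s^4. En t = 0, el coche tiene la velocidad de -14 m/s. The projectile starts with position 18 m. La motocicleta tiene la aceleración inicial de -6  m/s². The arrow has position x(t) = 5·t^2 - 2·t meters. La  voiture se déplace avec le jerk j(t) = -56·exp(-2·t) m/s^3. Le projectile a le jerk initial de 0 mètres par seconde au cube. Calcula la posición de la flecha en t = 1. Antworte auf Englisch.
From the given position equation x(t) = 5·t^2 - 2·t, we substitute t = 1 to get x = 3.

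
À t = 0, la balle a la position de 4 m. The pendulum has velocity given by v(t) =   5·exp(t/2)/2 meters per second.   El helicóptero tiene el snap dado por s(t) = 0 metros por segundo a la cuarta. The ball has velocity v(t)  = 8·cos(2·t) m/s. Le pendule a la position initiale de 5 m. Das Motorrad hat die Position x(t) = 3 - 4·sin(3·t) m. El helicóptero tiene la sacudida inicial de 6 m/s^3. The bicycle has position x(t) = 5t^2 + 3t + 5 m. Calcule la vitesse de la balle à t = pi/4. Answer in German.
Mit v(t) = 8·cos(2·t) und Einsetzen von t = pi/4, finden wir v = 0.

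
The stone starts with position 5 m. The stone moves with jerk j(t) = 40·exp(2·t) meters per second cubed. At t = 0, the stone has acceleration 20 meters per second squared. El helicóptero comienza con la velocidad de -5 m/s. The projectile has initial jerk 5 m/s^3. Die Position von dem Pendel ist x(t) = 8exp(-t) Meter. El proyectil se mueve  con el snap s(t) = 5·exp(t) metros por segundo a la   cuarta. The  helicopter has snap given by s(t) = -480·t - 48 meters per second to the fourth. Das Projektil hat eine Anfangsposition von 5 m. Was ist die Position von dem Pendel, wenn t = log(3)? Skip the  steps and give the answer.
Die Position bei t = log(3) ist x = 8/3.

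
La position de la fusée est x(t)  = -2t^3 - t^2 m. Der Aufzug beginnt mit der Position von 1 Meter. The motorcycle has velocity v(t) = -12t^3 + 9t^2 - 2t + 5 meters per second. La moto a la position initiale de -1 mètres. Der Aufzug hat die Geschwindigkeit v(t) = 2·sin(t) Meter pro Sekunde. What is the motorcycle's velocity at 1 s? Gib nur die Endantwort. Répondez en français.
À t = 1, v = 0.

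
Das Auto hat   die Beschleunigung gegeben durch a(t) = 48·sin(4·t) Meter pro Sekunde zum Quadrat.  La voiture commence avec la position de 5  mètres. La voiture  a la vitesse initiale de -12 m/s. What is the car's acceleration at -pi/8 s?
We have acceleration a(t) = 48·sin(4·t). Substituting t = -pi/8: a(-pi/8) = -48.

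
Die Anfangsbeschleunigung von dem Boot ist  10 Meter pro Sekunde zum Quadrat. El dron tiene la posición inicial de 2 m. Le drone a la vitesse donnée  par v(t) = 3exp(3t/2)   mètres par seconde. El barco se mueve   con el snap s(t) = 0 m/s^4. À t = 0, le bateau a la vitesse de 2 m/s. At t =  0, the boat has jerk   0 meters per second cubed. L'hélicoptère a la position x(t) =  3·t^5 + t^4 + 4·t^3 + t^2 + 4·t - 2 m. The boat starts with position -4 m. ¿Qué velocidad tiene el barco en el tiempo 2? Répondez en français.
Nous devons trouver l'intégrale de notre équation du snap s(t) = 0 3 fois. En intégrant le snap et en utilisant la condition initiale j(0) = 0, nous obtenons j(t) = 0. La primitive du jerk, avec a(0) = 10, donne l'accélération: a(t) = 10. En prenant ∫a(t)dt et en appliquant v(0) = 2, nous trouvons v(t) = 10·t + 2. En utilisant v(t) = 10·t + 2 et en substituant t = 2, nous trouvons v = 22.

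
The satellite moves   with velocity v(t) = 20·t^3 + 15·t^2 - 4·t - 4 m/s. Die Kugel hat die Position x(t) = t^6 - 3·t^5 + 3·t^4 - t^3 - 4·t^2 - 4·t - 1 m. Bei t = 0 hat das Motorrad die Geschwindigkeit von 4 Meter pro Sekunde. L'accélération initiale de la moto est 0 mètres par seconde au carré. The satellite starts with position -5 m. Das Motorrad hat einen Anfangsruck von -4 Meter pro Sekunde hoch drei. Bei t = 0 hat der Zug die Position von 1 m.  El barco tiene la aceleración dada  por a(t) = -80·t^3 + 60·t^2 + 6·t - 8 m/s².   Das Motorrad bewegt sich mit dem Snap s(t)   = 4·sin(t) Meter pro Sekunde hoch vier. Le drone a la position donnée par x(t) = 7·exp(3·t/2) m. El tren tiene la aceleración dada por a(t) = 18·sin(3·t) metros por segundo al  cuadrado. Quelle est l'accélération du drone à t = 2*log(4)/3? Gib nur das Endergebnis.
a(2*log(4)/3) = 63.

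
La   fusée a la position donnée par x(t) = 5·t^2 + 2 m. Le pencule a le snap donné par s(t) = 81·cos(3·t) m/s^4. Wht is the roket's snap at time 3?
Starting from position x(t) = 5·t^2 + 2, we take 4 derivatives. The derivative of position gives velocity: v(t) = 10·t. The derivative of velocity gives acceleration: a(t) = 10. Taking d/dt of a(t), we find j(t) = 0. Differentiating jerk, we get snap: s(t) = 0. Using s(t) = 0 and substituting t = 3, we find s = 0.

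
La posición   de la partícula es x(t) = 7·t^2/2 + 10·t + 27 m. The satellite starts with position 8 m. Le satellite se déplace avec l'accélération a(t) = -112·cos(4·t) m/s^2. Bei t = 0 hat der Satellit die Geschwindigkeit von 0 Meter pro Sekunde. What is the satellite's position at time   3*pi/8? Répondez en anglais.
We must find the antiderivative of our acceleration equation a(t) = -112·cos(4·t) 2 times. Taking ∫a(t)dt and applying v(0) = 0, we find v(t) = -28·sin(4·t). Integrating velocity and using the initial condition x(0) = 8, we get x(t) = 7·cos(4·t) + 1. Using x(t) = 7·cos(4·t) + 1 and substituting t = 3*pi/8, we find x = 1.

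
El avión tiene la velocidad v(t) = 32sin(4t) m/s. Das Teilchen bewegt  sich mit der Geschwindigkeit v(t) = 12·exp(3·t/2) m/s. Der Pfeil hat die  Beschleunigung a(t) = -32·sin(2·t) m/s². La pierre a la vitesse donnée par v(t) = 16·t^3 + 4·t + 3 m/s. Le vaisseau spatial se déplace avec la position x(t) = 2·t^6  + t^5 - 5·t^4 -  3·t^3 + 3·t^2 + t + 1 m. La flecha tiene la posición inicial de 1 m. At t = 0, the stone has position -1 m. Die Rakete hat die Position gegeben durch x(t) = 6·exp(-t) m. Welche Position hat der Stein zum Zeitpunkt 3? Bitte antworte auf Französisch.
Nous devons trouver l'intégrale de notre équation de la vitesse v(t) = 16·t^3 + 4·t + 3 1 fois. En prenant ∫v(t)dt et en appliquant x(0) = -1, nous trouvons x(t) = 4·t^4 + 2·t^2 + 3·t - 1. Nous avons la position x(t) = 4·t^4 + 2·t^2 + 3·t - 1. En substituant t = 3: x(3) = 350.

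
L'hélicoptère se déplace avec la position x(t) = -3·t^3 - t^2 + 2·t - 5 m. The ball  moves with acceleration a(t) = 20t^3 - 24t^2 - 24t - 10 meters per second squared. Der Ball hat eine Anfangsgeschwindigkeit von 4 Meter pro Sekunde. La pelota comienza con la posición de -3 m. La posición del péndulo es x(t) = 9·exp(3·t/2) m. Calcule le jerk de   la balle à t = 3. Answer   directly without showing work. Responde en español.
La sacudida en t = 3 es j = 372.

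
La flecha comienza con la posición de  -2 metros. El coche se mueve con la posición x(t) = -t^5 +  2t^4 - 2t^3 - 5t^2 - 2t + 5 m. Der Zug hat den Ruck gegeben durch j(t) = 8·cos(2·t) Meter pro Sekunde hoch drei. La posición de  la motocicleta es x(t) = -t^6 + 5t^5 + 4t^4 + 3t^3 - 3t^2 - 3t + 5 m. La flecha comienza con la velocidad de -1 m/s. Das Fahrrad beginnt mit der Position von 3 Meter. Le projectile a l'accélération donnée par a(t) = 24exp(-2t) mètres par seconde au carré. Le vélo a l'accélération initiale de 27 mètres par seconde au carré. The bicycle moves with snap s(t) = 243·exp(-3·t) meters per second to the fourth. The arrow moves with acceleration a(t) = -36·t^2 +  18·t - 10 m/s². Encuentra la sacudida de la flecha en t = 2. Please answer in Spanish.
Debemos derivar nuestra ecuación de la aceleración a(t) = -36·t^2 + 18·t - 10 1 vez. La derivada de la aceleración da la sacudida: j(t) = 18 - 72·t. Usando j(t) = 18 - 72·t y sustituyendo t = 2, encontramos j = -126.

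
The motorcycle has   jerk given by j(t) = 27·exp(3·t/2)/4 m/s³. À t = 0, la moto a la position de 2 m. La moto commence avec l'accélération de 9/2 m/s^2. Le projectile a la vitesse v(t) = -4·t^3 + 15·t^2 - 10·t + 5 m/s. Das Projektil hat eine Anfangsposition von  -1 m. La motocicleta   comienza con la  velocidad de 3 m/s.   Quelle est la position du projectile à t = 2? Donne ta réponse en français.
Nous devons intégrer notre équation de la vitesse v(t) = -4·t^3 + 15·t^2 - 10·t + 5 1 fois. En intégrant la vitesse et en utilisant la condition initiale x(0) = -1, nous obtenons x(t) = -t^4 + 5·t^3 - 5·t^2 + 5·t - 1. En utilisant x(t) = -t^4 + 5·t^3 - 5·t^2 + 5·t - 1 et en substituant t = 2, nous trouvons x = 13.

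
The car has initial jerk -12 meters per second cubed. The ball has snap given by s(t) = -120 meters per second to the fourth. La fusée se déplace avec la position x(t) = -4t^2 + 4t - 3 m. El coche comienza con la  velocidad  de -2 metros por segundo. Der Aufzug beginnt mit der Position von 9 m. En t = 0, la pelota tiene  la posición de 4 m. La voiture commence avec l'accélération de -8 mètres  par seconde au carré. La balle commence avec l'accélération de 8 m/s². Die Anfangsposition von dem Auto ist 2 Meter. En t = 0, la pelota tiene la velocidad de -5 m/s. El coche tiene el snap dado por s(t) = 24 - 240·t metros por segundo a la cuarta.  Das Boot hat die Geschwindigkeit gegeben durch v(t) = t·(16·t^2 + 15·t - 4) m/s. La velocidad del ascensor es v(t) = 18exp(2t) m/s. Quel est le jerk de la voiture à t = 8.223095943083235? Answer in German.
Wir müssen unsere Gleichung für den Snap s(t) = 24 - 240·t 1-mal integrieren. Mit ∫s(t)dt und Anwendung von j(0) = -12, finden wir j(t) = -120·t^2 + 24·t - 12. Wir haben den Ruck j(t) = -120·t^2 + 24·t - 12. Durch Einsetzen von t = 8.223095943083235: j(8.223095943083235) = -7928.96252406424.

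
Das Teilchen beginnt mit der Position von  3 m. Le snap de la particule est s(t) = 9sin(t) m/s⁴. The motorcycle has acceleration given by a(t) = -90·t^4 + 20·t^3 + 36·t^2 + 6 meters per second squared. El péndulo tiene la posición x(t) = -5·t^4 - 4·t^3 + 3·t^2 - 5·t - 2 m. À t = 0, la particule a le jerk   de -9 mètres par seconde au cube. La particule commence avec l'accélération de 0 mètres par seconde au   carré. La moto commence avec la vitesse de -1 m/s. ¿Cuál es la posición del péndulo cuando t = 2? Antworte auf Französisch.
Nous avons la position x(t) = -5·t^4 - 4·t^3 + 3·t^2 - 5·t - 2. En substituant t = 2: x(2) = -112.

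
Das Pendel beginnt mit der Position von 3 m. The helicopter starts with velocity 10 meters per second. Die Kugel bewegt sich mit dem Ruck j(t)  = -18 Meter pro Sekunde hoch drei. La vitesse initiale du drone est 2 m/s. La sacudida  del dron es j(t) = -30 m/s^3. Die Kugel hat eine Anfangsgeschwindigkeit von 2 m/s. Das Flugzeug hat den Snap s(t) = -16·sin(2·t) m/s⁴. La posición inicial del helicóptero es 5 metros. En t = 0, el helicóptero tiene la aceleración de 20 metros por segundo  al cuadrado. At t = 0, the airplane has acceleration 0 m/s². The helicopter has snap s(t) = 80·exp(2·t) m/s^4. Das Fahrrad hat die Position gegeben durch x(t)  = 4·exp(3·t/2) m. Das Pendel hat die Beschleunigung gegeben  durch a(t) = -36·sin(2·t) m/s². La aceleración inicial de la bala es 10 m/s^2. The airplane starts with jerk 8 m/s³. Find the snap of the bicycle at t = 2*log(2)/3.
To solve this, we need to take 4 derivatives of our position equation x(t) = 4·exp(3·t/2). Differentiating position, we get velocity: v(t) = 6·exp(3·t/2). Differentiating velocity, we get acceleration: a(t) = 9·exp(3·t/2). Differentiating acceleration, we get jerk: j(t) = 27·exp(3·t/2)/2. Differentiating jerk, we get snap: s(t) = 81·exp(3·t/2)/4. Using s(t) = 81·exp(3·t/2)/4 and substituting t = 2*log(2)/3, we find s = 81/2.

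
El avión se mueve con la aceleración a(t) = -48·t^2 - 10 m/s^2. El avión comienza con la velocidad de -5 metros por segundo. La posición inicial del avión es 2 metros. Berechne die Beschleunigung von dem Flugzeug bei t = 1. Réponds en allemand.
Aus der Gleichung für die Beschleunigung a(t) = -48·t^2 - 10, setzen wir t = 1 ein und erhalten a = -58.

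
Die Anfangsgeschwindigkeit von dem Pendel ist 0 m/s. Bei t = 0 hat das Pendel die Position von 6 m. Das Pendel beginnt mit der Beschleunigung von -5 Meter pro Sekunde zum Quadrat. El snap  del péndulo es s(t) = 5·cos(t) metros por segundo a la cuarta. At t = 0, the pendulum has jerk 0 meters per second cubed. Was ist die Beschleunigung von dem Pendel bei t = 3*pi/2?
Um dies zu lösen, müssen wir 2 Integrale unserer Gleichung für den Snap s(t) = 5·cos(t) finden. Mit ∫s(t)dt und Anwendung von j(0) = 0, finden wir j(t) = 5·sin(t). Die Stammfunktion von dem Ruck, mit a(0) = -5, ergibt die Beschleunigung: a(t) = -5·cos(t). Aus der Gleichung für die Beschleunigung a(t) = -5·cos(t), setzen wir t = 3*pi/2 ein und erhalten a = 0.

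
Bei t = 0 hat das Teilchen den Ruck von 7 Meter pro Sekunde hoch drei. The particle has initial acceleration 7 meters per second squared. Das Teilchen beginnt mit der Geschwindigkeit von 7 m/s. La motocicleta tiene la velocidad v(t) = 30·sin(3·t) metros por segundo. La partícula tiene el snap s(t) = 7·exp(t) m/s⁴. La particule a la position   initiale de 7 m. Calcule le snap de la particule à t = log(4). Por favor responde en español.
Usando s(t) = 7·exp(t) y sustituyendo t = log(4), encontramos s = 28.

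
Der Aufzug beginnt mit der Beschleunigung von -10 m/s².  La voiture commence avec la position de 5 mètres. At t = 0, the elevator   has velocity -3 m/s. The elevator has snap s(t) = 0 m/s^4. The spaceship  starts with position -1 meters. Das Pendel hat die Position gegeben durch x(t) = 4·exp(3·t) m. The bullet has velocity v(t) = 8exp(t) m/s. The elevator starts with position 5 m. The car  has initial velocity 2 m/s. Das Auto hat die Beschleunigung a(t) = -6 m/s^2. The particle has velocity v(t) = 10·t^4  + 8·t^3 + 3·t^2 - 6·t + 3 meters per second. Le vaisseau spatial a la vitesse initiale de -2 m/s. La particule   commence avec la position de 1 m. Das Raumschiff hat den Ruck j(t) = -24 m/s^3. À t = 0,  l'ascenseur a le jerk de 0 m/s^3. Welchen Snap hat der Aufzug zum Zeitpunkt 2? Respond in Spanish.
De la ecuación del snap s(t) = 0, sustituimos t = 2 para obtener s = 0.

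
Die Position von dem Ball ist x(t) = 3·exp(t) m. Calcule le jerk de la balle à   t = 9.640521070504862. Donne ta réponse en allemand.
Wir müssen unsere Gleichung für die Position x(t) = 3·exp(t) 3-mal ableiten. Mit d/dt von x(t) finden wir v(t) = 3·exp(t). Durch Ableiten von der Geschwindigkeit erhalten wir die Beschleunigung: a(t) = 3·exp(t). Mit d/dt von a(t) finden wir j(t) = 3·exp(t). Wir haben den Ruck j(t) = 3·exp(t). Durch Einsetzen von t = 9.640521070504862: j(9.640521070504862) = 46126.0598645920.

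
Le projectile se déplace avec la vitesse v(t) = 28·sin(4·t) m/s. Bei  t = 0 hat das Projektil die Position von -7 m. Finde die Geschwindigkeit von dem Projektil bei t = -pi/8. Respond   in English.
From the given velocity equation v(t) = 28·sin(4·t), we substitute t = -pi/8 to get v = -28.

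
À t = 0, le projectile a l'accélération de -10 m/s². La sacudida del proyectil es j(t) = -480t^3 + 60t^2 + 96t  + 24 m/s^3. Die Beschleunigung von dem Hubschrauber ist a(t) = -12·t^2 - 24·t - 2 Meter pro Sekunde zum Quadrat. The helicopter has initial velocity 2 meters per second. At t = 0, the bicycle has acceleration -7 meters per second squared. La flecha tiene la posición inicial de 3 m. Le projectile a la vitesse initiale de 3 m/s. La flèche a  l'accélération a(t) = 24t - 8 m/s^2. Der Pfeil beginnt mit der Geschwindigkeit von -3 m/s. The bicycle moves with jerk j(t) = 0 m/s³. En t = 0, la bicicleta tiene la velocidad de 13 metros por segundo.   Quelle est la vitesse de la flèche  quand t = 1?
Pour résoudre ceci, nous devons prendre 1 primitive de notre équation de l'accélération a(t) = 24·t - 8. En prenant ∫a(t)dt et en appliquant v(0) = -3, nous trouvons v(t) = 12·t^2 - 8·t - 3. Nous avons la vitesse v(t) = 12·t^2 - 8·t - 3. En substituant t = 1: v(1) = 1.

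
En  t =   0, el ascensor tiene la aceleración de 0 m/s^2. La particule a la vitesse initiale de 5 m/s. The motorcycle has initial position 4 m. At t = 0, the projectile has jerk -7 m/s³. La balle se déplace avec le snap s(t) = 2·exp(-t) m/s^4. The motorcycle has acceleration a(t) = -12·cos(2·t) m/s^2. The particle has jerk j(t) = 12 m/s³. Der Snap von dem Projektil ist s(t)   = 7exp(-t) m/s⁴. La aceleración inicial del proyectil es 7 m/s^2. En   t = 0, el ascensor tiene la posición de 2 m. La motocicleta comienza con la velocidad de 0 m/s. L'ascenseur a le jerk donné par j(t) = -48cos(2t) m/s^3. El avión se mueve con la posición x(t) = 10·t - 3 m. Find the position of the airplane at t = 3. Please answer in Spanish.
De la ecuación de la posición x(t) = 10·t - 3, sustituimos t = 3 para obtener x = 27.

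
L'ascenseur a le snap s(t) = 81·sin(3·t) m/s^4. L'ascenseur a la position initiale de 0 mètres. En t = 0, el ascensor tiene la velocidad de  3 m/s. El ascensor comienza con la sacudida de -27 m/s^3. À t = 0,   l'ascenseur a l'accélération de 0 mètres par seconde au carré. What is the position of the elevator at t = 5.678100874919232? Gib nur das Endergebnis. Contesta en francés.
À t = 5.678100874919232, x = -0.970268897292750.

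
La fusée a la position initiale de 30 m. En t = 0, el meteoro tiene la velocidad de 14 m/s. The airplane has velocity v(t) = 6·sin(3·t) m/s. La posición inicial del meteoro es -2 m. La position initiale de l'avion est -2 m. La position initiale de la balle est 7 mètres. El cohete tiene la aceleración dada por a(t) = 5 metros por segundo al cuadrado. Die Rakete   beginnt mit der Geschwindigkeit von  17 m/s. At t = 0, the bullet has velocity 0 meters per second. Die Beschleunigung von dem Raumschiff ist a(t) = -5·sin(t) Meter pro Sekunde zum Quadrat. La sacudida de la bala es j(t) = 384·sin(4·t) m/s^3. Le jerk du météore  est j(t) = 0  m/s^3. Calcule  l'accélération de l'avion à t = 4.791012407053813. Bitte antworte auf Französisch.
Pour résoudre ceci, nous devons prendre 1 dérivée de notre équation de la vitesse v(t) = 6·sin(3·t). En prenant d/dt de v(t), nous trouvons a(t) = 18·cos(3·t). De l'équation de l'accélération a(t) = 18·cos(3·t), nous substituons t = 4.791012407053813 pour obtenir a = -4.20640662631623.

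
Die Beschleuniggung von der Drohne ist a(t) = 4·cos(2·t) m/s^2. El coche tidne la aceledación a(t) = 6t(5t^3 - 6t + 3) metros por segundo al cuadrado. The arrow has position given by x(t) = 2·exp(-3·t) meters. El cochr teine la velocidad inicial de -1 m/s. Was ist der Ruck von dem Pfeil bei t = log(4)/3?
Um dies zu lösen, müssen wir 3 Ableitungen unserer Gleichung für die Position x(t) = 2·exp(-3·t) nehmen. Die Ableitung von der Position ergibt die Geschwindigkeit: v(t) = -6·exp(-3·t). Die Ableitung von der Geschwindigkeit ergibt die Beschleunigung: a(t) = 18·exp(-3·t). Mit d/dt von a(t) finden wir j(t) = -54·exp(-3·t). Wir haben den Ruck j(t) = -54·exp(-3·t). Durch Einsetzen von t = log(4)/3: j(log(4)/3) = -27/2.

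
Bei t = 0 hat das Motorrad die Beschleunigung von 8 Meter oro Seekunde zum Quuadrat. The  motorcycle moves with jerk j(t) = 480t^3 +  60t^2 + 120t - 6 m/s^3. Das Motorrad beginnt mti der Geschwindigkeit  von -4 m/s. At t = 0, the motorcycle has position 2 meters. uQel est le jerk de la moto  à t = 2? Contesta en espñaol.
Tenemos la sacudida j(t) = 480·t^3 + 60·t^2 + 120·t - 6. Sustituyendo t = 2: j(2) = 4314.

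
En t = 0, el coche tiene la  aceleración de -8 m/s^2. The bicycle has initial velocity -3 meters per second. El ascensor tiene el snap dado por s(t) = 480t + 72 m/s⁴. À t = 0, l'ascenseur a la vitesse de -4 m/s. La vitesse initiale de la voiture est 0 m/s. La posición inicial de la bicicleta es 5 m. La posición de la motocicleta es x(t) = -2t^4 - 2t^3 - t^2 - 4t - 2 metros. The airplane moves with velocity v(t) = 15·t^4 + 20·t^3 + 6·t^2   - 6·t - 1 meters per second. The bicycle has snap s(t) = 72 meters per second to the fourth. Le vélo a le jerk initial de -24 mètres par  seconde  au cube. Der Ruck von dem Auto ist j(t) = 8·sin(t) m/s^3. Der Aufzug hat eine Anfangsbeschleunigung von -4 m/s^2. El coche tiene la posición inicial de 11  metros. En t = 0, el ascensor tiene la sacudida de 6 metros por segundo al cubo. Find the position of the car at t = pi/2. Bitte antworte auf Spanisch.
Para resolver esto, necesitamos tomar 3 integrales de nuestra ecuación de la sacudida j(t) = 8·sin(t). La antiderivada de la sacudida es la aceleración. Usando a(0) = -8, obtenemos a(t) = -8·cos(t). Integrando la aceleración y usando la condición inicial v(0) = 0, obtenemos v(t) = -8·sin(t). Integrando la velocidad y usando la condición inicial x(0) = 11, obtenemos x(t) = 8·cos(t) + 3. Usando x(t) = 8·cos(t) + 3 y sustituyendo t = pi/2, encontramos x = 3.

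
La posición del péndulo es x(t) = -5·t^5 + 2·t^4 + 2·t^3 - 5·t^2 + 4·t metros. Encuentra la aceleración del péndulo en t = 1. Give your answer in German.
Um dies zu lösen, müssen wir 2 Ableitungen unserer Gleichung für die Position x(t) = -5·t^5 + 2·t^4 + 2·t^3 - 5·t^2 + 4·t nehmen. Durch Ableiten von der Position erhalten wir die Geschwindigkeit: v(t) = -25·t^4 + 8·t^3 + 6·t^2 - 10·t + 4. Die Ableitung von der Geschwindigkeit ergibt die Beschleunigung: a(t) = -100·t^3 + 24·t^2 + 12·t - 10. Mit a(t) = -100·t^3 + 24·t^2 + 12·t - 10 und Einsetzen von t = 1, finden wir a = -74.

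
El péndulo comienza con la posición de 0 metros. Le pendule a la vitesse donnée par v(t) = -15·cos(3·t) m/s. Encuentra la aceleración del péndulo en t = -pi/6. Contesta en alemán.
Ausgehend von der Geschwindigkeit v(t) = -15·cos(3·t), nehmen wir 1 Ableitung. Die Ableitung von der Geschwindigkeit ergibt die Beschleunigung: a(t) = 45·sin(3·t). Wir haben die Beschleunigung a(t) = 45·sin(3·t). Durch Einsetzen von t = -pi/6: a(-pi/6) = -45.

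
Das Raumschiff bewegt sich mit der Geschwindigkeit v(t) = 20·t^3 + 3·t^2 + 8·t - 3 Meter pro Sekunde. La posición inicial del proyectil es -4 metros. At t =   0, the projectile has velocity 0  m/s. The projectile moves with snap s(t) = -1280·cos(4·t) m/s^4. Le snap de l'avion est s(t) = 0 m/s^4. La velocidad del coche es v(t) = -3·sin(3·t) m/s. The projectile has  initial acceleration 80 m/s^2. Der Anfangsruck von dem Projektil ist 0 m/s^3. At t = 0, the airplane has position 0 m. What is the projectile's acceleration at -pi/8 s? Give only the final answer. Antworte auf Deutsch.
Bei t = -pi/8, a = 0.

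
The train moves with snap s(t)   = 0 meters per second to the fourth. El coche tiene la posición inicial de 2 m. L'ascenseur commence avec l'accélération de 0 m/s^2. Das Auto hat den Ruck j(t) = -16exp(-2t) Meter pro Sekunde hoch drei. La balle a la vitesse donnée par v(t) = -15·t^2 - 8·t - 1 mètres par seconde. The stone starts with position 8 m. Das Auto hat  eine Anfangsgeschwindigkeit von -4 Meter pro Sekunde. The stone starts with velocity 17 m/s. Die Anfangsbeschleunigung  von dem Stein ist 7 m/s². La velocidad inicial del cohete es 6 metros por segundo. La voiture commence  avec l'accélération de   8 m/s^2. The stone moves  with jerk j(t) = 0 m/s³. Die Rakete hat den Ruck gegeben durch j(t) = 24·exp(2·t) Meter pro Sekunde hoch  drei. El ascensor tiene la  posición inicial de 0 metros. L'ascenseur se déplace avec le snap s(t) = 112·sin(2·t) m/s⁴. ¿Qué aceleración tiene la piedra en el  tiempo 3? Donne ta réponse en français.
Nous devons trouver l'intégrale de notre équation du jerk j(t) = 0 1 fois. En intégrant le jerk et en utilisant la condition initiale a(0) = 7, nous obtenons a(t) = 7. De l'équation de l'accélération a(t) = 7, nous substituons t = 3 pour obtenir a = 7.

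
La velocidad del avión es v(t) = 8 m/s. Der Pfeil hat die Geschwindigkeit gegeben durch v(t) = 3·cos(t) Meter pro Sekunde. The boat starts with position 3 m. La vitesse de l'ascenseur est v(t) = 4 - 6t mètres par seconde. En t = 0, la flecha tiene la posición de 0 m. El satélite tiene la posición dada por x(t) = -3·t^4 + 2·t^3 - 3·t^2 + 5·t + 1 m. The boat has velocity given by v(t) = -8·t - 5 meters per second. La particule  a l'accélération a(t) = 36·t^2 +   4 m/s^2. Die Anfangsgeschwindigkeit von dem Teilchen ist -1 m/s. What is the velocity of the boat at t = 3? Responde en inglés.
From the given velocity equation v(t) = -8·t - 5, we substitute t = 3 to get v = -29.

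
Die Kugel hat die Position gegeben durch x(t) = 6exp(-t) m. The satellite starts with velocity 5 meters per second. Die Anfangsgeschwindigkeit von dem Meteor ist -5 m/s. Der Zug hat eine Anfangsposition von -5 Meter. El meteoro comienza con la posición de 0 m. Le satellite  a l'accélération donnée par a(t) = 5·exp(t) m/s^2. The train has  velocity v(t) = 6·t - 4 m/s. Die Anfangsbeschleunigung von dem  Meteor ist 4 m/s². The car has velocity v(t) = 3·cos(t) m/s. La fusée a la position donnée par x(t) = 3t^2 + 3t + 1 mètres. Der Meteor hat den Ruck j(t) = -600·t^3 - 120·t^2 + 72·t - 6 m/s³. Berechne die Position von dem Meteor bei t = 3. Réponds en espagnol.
Debemos encontrar la antiderivada de nuestra ecuación de la sacudida j(t) = -600·t^3 - 120·t^2 + 72·t - 6 3 veces. La integral de la sacudida, con a(0) = 4, da la aceleración: a(t) = -150·t^4 - 40·t^3 + 36·t^2 - 6·t + 4. La antiderivada de la aceleración es la velocidad. Usando v(0) = -5, obtenemos v(t) = -30·t^5 - 10·t^4 + 12·t^3 - 3·t^2 + 4·t - 5. La antiderivada de la velocidad es la posición. Usando x(0) = 0, obtenemos x(t) = -5·t^6 - 2·t^5 + 3·t^4 - t^3 + 2·t^2 - 5·t. Tenemos la posición x(t) = -5·t^6 - 2·t^5 + 3·t^4 - t^3 + 2·t^2 - 5·t. Sustituyendo t = 3: x(3) = -3912.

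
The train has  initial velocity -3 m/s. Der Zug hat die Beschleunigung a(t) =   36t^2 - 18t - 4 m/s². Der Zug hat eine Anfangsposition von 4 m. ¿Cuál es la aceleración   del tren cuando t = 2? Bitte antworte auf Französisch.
Nous avons l'accélération a(t) = 36·t^2 - 18·t - 4. En substituant t = 2: a(2) = 104.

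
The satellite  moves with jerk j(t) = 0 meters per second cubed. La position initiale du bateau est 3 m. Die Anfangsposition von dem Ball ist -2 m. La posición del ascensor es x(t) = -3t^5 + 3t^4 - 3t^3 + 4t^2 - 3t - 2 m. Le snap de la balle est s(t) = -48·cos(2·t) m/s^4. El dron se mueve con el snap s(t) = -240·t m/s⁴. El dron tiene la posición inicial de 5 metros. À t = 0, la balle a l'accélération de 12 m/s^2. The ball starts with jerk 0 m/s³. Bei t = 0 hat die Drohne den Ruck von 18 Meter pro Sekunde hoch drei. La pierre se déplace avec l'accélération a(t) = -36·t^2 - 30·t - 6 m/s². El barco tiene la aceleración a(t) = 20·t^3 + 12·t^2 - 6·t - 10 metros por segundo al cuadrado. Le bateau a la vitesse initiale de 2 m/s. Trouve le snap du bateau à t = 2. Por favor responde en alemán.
Ausgehend von der Beschleunigung a(t) = 20·t^3 + 12·t^2 - 6·t - 10, nehmen wir 2 Ableitungen. Durch Ableiten von der Beschleunigung erhalten wir den Ruck: j(t) = 60·t^2 + 24·t - 6. Durch Ableiten von dem Ruck erhalten wir den Snap: s(t) = 120·t + 24. Wir haben den Snap s(t) = 120·t + 24. Durch Einsetzen von t = 2: s(2) = 264.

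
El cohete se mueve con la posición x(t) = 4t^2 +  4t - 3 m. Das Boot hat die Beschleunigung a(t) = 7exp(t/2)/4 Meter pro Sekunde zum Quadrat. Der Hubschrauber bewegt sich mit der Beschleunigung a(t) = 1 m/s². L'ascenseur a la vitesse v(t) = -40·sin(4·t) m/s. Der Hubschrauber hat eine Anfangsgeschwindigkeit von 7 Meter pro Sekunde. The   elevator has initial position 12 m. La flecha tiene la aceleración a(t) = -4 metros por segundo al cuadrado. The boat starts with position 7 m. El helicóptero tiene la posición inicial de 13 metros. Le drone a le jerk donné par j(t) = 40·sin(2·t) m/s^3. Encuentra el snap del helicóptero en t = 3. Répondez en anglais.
Starting from acceleration a(t) = 1, we take 2 derivatives. The derivative of acceleration gives jerk: j(t) = 0. The derivative of jerk gives snap: s(t) = 0. Using s(t) = 0 and substituting t = 3, we find s = 0.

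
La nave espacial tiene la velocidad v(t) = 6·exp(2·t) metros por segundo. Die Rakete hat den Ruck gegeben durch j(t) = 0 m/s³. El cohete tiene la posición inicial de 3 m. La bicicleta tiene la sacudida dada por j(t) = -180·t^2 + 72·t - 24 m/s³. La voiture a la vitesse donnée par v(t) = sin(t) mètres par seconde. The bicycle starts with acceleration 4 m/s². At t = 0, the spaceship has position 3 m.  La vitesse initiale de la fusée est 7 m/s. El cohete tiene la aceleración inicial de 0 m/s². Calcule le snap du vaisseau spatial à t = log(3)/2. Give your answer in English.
To solve this, we need to take 3 derivatives of our velocity equation v(t) = 6·exp(2·t). Taking d/dt of v(t), we find a(t) = 12·exp(2·t). The derivative of acceleration gives jerk: j(t) = 24·exp(2·t). The derivative of jerk gives snap: s(t) = 48·exp(2·t). From the given snap equation s(t) = 48·exp(2·t), we substitute t = log(3)/2 to get s = 144.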